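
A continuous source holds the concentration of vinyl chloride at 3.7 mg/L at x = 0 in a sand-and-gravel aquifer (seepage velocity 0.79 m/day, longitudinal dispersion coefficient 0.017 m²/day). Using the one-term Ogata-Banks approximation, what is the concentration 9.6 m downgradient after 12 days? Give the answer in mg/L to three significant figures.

For a continuous step input, C/C₀ ≈ ½·erfc((x−vt)/(2√(Dt))).
vt = 0.79 × 12 = 9.48 m and 2√(Dt) = 2√(0.017 × 12) = 0.9033 m.
Argument (x−vt)/(2√(Dt)) = (9.6 − 9.48)/0.9033 = 0.1328; ½·erfc(0.1328) = 0.4255.
C = 3.7 × 0.4255 = 1.57 mg/L.

1.57 mg/L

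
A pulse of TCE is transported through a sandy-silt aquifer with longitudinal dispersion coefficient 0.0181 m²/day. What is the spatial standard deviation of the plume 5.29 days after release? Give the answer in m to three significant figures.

Dispersive spreading gives a Gaussian with σ² = 2Dt; advection only shifts the center.
σ = √(2 × 0.0181 × 5.29) = 0.438 m.

0.438 m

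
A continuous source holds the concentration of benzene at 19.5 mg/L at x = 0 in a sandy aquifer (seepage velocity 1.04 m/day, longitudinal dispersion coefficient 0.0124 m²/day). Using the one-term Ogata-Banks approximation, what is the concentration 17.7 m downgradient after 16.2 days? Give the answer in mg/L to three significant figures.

For a continuous step input, C/C₀ ≈ ½·erfc((x−vt)/(2√(Dt))).
vt = 1.04 × 16.2 = 16.848 m and 2√(Dt) = 2√(0.0124 × 16.2) = 0.8964 m.
Argument (x−vt)/(2√(Dt)) = (17.7 − 16.848)/0.8964 = 0.9505; ½·erfc(0.9505) = 0.08944.
C = 19.5 × 0.08944 = 1.74 mg/L.

1.74 mg/L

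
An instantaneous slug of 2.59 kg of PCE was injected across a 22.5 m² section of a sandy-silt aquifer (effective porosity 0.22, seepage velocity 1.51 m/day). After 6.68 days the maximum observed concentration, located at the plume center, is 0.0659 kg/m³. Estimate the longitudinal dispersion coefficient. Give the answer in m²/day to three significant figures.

At the plume center C_max = M/(n_e·A·√(4πDt)), so D = M²/(4πt·(n_e·A·C_max)²).
n_e·A·C_max = 0.22 × 22.5 × 0.0659 = 0.3262 kg/m.
D = 2.59²/(4π × 6.68 × 0.3262²) = 0.751 m²/day.

0.751 m²/day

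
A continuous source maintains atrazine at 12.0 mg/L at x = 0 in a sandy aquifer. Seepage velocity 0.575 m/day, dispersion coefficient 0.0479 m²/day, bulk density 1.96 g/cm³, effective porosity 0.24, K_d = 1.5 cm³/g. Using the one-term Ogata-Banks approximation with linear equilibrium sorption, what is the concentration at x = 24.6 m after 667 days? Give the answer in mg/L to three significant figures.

Retardation factor R = 1 + ρ_b·K_d/n = 1 + 1.96 × 1.5/0.24 = 13.25.
Sorption retards both mechanisms: v_R = v/R = 0.04340 m/day, D_R = D/R = 0.003615 m²/day.
v_R·t = 0.04340 × 667 = 28.9478 m; 2√(D_R t) = 3.106 m; argument = (24.6 − 28.9478)/3.106 = -1.400.
C = C₀ × ½·erfc(-1.400) = 12.0 × 0.9761 = 11.7 mg/L.

11.7 mg/L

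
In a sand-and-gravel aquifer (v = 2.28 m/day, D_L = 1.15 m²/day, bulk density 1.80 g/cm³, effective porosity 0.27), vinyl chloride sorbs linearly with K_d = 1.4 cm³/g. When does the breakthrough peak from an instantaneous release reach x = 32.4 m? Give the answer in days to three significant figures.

Retardation factor R = 1 + ρ_b·K_d/n = 1 + 1.80 × 1.4/0.27 = 10.33.
Sorption retards both mechanisms: v_R = v/R = 0.2207 m/day, D_R = D/R = 0.1113 m²/day.
Peak time from v_R²t² + 2D_R t − x² = 0: t = (√(D_R² + v_R²x²) − D_R)/v_R².
√(D_R² + v_R²x²) = √(0.1113² + 0.2207² × 32.4²) = 7.152; v_R² = 0.04871.
t = (7.152 − 0.1113)/0.04871 = 145 days.

145 days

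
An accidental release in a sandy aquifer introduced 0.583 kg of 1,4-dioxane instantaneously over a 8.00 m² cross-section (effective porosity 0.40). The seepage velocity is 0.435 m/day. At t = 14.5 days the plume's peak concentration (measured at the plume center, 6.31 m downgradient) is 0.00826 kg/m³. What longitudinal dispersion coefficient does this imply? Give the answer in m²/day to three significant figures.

2.67 m²/day

At the plume center C_max = M/(n_e·A·√(4πDt)), so D = M²/(4πt·(n_e·A·C_max)²).
n_e·A·C_max = 0.40 × 8.00 × 0.00826 = 0.02643 kg/m.
D = 0.583²/(4π × 14.5 × 0.02643²) = 2.67 m²/day.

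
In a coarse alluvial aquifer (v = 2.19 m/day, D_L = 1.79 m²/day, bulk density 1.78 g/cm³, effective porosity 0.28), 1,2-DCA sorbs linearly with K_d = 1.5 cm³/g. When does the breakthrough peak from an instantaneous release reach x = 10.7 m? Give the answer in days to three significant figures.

Retardation factor R = 1 + ρ_b·K_d/n = 1 + 1.78 × 1.5/0.28 = 10.54.
Sorption retards both mechanisms: v_R = v/R = 0.2078 m/day, D_R = D/R = 0.1698 m²/day.
Peak time from v_R²t² + 2D_R t − x² = 0: t = (√(D_R² + v_R²x²) − D_R)/v_R².
√(D_R² + v_R²x²) = √(0.1698² + 0.2078² × 10.7²) = 2.230; v_R² = 0.04318.
t = (2.230 − 0.1698)/0.04318 = 47.7 days.

47.7 days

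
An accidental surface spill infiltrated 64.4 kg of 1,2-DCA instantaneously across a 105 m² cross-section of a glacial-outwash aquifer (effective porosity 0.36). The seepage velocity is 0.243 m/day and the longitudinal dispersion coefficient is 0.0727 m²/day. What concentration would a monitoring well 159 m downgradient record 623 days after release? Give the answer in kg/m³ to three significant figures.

0.0519 kg/m³

For an instantaneous plane source, C(x,t) = M/(n_e·A·√(4πDt)) · exp(−(x−vt)²/(4Dt)), with n_e·A the pore (flow) area.
Plume center vt = 0.243 × 623 = 151.389 m, so the well at 159 m is 7.611 m downgradient of the peak.
√(4πDt) = 23.86 m, giving peak height M/(n_e·A·√(4πDt)) = 64.4/(0.36 × 105 × 23.86) = 0.07140 kg/m³.
(x−vt)²/(4Dt) = (7.611)²/(4 × 0.0727 × 623) = 0.3197; exp(−0.3197) = 0.7264.
C = 0.07140 × 0.7264 = 0.0519 kg/m³.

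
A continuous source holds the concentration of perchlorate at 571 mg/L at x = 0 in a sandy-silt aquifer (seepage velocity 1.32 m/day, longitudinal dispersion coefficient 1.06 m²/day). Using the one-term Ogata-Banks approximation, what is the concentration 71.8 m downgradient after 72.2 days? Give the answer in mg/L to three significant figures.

For a continuous step input, C/C₀ ≈ ½·erfc((x−vt)/(2√(Dt))).
vt = 1.32 × 72.2 = 95.304 m and 2√(Dt) = 2√(1.06 × 72.2) = 17.50 m.
Argument (x−vt)/(2√(Dt)) = (71.8 − 95.304)/17.50 = -1.343; ½·erfc(-1.343) = 0.9712.
C = 571 × 0.9712 = 555 mg/L.

555 mg/L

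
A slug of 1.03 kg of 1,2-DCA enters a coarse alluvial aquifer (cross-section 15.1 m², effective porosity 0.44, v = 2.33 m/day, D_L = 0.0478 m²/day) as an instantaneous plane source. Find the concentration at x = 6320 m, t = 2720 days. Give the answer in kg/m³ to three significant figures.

For an instantaneous plane source, C(x,t) = M/(n_e·A·√(4πDt)) · exp(−(x−vt)²/(4Dt)), with n_e·A the pore (flow) area.
Plume center vt = 2.33 × 2720 = 6337.6 m, so the well at 6320 m is 17.6 m upgradient of the peak.
√(4πDt) = 40.42 m, giving peak height M/(n_e·A·√(4πDt)) = 1.03/(0.44 × 15.1 × 40.42) = 0.003835 kg/m³.
(x−vt)²/(4Dt) = (-17.6)²/(4 × 0.0478 × 2720) = 0.5956; exp(−0.5956) = 0.5512.
C = 0.003835 × 0.5512 = 0.00211 kg/m³.

0.00211 kg/m³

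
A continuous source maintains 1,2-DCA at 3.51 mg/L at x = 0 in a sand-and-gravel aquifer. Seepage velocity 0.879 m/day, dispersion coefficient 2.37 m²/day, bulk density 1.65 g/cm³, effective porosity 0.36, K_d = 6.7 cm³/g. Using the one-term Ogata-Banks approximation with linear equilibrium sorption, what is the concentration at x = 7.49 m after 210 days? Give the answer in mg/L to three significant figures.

1.34 mg/L

Retardation factor R = 1 + ρ_b·K_d/n = 1 + 1.65 × 6.7/0.36 = 31.71.
Sorption retards both mechanisms: v_R = v/R = 0.02772 m/day, D_R = D/R = 0.07474 m²/day.
v_R·t = 0.02772 × 210 = 5.8212 m; 2√(D_R t) = 7.923 m; argument = (7.49 − 5.8212)/7.923 = 0.2106.
C = C₀ × ½·erfc(0.2106) = 3.51 × 0.3829 = 1.34 mg/L.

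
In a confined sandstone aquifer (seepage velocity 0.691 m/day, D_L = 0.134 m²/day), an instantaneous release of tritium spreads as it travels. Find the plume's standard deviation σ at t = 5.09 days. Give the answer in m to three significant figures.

1.17 m

Dispersive spreading gives a Gaussian with σ² = 2Dt; advection only shifts the center.
σ = √(2 × 0.134 × 5.09) = 1.17 m.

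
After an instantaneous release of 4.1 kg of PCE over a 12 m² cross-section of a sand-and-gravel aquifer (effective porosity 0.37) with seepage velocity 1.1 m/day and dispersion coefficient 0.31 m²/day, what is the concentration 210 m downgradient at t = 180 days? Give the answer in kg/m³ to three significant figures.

0.0183 kg/m³

For an instantaneous plane source, C(x,t) = M/(n_e·A·√(4πDt)) · exp(−(x−vt)²/(4Dt)), with n_e·A the pore (flow) area.
Plume center vt = 1.1 × 180 = 198 m, so the well at 210 m is 12 m downgradient of the peak.
√(4πDt) = 26.48 m, giving peak height M/(n_e·A·√(4πDt)) = 4.1/(0.37 × 12 × 26.48) = 0.03487 kg/m³.
(x−vt)²/(4Dt) = (12)²/(4 × 0.31 × 180) = 0.6452; exp(−0.6452) = 0.5246.
C = 0.03487 × 0.5246 = 0.0183 kg/m³.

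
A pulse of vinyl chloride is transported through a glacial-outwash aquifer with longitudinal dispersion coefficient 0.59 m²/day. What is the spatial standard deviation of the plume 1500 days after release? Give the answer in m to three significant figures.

Dispersive spreading gives a Gaussian with σ² = 2Dt; advection only shifts the center.
σ = √(2 × 0.59 × 1500) = 42.1 m.

42.1 m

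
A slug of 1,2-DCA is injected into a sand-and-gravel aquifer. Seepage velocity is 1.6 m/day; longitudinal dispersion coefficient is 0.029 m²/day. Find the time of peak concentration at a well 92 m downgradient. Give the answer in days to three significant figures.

57.5 days

For the 1D instantaneous-source solution, setting ∂C/∂t = 0 at fixed x gives v²t² + 2Dt − x² = 0, so t = (√(D² + v²x²) − D)/v².
√(D² + v²x²) = √(0.029² + 1.6² × 92²) = 147.2; v² = 2.56.
t = (147.2 − 0.029)/2.56 = 57.5 days (vs. the pure-advection estimate x/v = 57.5 d).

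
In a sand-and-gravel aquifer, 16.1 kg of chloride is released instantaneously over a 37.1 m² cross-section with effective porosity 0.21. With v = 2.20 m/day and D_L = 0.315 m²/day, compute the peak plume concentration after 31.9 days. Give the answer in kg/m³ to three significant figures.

The peak of an instantaneous 1D plume sits at x = vt; there the Gaussian factor is 1 and C_max = M/(n_e·A·√(4πDt)), where n_e·A is the pore area the mass is dissolved in.
√(4πDt) = √(4π × 0.315 × 31.9) = 11.24 m, so C_max = 16.1/(0.21 × 37.1 × 11.24) = 0.184 kg/m³.

0.184 kg/m³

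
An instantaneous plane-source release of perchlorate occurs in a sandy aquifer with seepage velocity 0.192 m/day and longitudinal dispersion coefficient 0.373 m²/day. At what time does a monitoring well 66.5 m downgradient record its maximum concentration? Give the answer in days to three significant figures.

For the 1D instantaneous-source solution, setting ∂C/∂t = 0 at fixed x gives v²t² + 2Dt − x² = 0, so t = (√(D² + v²x²) − D)/v².
√(D² + v²x²) = √(0.373² + 0.192² × 66.5²) = 12.77; v² = 0.036864.
t = (12.77 − 0.373)/0.036864 = 336 days (vs. the pure-advection estimate x/v = 346 d).

336 days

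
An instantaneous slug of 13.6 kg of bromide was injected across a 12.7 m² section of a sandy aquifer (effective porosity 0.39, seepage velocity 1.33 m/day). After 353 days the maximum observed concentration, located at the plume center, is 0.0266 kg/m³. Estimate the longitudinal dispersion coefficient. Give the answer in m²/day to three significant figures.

2.40 m²/day

At the plume center C_max = M/(n_e·A·√(4πDt)), so D = M²/(4πt·(n_e·A·C_max)²).
n_e·A·C_max = 0.39 × 12.7 × 0.0266 = 0.1317 kg/m.
D = 13.6²/(4π × 353 × 0.1317²) = 2.40 m²/day.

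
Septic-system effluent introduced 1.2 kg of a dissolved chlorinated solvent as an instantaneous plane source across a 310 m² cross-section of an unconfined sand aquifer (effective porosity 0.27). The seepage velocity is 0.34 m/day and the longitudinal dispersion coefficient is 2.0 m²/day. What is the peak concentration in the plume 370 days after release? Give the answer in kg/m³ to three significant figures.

0.000149 kg/m³

The peak of an instantaneous 1D plume sits at x = vt; there the Gaussian factor is 1 and C_max = M/(n_e·A·√(4πDt)), where n_e·A is the pore area the mass is dissolved in.
√(4πDt) = √(4π × 2.0 × 370) = 96.43 m, so C_max = 1.2/(0.27 × 310 × 96.43) = 0.000149 kg/m³.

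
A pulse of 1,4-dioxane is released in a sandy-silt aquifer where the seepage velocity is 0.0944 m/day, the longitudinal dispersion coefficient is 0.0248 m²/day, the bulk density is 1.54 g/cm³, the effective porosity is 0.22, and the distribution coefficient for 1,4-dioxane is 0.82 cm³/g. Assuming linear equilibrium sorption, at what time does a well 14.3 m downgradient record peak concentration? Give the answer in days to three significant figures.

1000 days

Retardation factor R = 1 + ρ_b·K_d/n = 1 + 1.54 × 0.82/0.22 = 6.740.
Sorption retards both mechanisms: v_R = v/R = 0.01401 m/day, D_R = D/R = 0.003680 m²/day.
Peak time from v_R²t² + 2D_R t − x² = 0: t = (√(D_R² + v_R²x²) − D_R)/v_R².
√(D_R² + v_R²x²) = √(0.003680² + 0.01401² × 14.3²) = 0.2004; v_R² = 0.0001963.
t = (0.2004 − 0.003680)/0.0001963 = 1000 days.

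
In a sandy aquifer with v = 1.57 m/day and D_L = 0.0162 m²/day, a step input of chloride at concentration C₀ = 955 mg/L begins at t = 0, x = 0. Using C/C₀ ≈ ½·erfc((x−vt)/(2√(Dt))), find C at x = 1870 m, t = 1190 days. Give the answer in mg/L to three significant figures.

For a continuous step input, C/C₀ ≈ ½·erfc((x−vt)/(2√(Dt))).
vt = 1.57 × 1190 = 1868.3 m and 2√(Dt) = 2√(0.0162 × 1190) = 8.781 m.
Argument (x−vt)/(2√(Dt)) = (1870 − 1868.3)/8.781 = 0.1936; ½·erfc(0.1936) = 0.3921.
C = 955 × 0.3921 = 374 mg/L.

374 mg/L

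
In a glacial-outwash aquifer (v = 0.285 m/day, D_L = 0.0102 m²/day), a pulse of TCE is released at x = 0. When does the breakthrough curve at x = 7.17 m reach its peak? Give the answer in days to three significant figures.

For the 1D instantaneous-source solution, setting ∂C/∂t = 0 at fixed x gives v²t² + 2Dt − x² = 0, so t = (√(D² + v²x²) − D)/v².
√(D² + v²x²) = √(0.0102² + 0.285² × 7.17²) = 2.043; v² = 0.081225.
t = (2.043 − 0.0102)/0.081225 = 25.0 days (vs. the pure-advection estimate x/v = 25.2 d).

25.0 days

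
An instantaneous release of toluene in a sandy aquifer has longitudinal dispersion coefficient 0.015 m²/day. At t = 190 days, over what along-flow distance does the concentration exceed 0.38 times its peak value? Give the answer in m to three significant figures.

6.64 m

The plume is Gaussian with σ = √(2Dt) = √(2 × 0.015 × 190) = 2.387 m.
C/C_peak = exp(−Δx²/(2σ²)) = 0.38 ⇒ Δx = σ·√(−2 ln 0.38) = 2.387 × 1.391 = 3.320 m.
Width = 2Δx = 6.64 m.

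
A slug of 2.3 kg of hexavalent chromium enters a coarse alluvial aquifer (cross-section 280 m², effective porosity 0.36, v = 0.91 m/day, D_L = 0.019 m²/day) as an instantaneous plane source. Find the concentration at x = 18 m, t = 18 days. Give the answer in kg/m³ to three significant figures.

For an instantaneous plane source, C(x,t) = M/(n_e·A·√(4πDt)) · exp(−(x−vt)²/(4Dt)), with n_e·A the pore (flow) area.
Plume center vt = 0.91 × 18 = 16.38 m, so the well at 18 m is 1.62 m downgradient of the peak.
√(4πDt) = 2.073 m, giving peak height M/(n_e·A·√(4πDt)) = 2.3/(0.36 × 280 × 2.073) = 0.01101 kg/m³.
(x−vt)²/(4Dt) = (1.62)²/(4 × 0.019 × 18) = 1.918; exp(−1.918) = 0.1469.
C = 0.01101 × 0.1469 = 0.00162 kg/m³.

0.00162 kg/m³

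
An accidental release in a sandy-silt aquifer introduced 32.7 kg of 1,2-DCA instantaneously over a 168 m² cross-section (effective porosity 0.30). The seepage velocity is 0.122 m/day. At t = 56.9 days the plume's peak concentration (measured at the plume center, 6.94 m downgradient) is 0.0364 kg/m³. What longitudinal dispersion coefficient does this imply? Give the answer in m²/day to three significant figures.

At the plume center C_max = M/(n_e·A·√(4πDt)), so D = M²/(4πt·(n_e·A·C_max)²).
n_e·A·C_max = 0.30 × 168 × 0.0364 = 1.835 kg/m.
D = 32.7²/(4π × 56.9 × 1.835²) = 0.444 m²/day.

0.444 m²/day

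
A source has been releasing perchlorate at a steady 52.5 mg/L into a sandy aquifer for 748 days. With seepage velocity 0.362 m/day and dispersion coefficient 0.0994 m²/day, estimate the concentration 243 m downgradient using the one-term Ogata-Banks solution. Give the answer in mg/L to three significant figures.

For a continuous step input, C/C₀ ≈ ½·erfc((x−vt)/(2√(Dt))).
vt = 0.362 × 748 = 270.776 m and 2√(Dt) = 2√(0.0994 × 748) = 17.25 m.
Argument (x−vt)/(2√(Dt)) = (243 − 270.776)/17.25 = -1.610; ½·erfc(-1.610) = 0.9886.
C = 52.5 × 0.9886 = 51.9 mg/L.

51.9 mg/L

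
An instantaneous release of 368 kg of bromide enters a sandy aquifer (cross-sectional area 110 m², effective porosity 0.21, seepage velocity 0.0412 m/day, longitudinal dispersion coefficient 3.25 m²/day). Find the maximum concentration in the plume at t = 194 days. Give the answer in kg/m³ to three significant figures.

The peak of an instantaneous 1D plume sits at x = vt; there the Gaussian factor is 1 and C_max = M/(n_e·A·√(4πDt)), where n_e·A is the pore area the mass is dissolved in.
√(4πDt) = √(4π × 3.25 × 194) = 89.01 m, so C_max = 368/(0.21 × 110 × 89.01) = 0.179 kg/m³.

0.179 kg/m³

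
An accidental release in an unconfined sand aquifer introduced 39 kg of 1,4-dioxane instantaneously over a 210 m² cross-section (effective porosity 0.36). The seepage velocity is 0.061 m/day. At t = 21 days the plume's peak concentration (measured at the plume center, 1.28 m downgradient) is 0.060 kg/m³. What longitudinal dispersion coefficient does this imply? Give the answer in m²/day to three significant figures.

0.280 m²/day

At the plume center C_max = M/(n_e·A·√(4πDt)), so D = M²/(4πt·(n_e·A·C_max)²).
n_e·A·C_max = 0.36 × 210 × 0.060 = 4.536 kg/m.
D = 39²/(4π × 21 × 4.536²) = 0.280 m²/day.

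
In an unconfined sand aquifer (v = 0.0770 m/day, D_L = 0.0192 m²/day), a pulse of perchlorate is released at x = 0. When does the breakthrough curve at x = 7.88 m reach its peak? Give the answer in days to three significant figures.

99.2 days

For the 1D instantaneous-source solution, setting ∂C/∂t = 0 at fixed x gives v²t² + 2Dt − x² = 0, so t = (√(D² + v²x²) − D)/v².
√(D² + v²x²) = √(0.0192² + 0.0770² × 7.88²) = 0.6071; v² = 0.005929.
t = (0.6071 − 0.0192)/0.005929 = 99.2 days (vs. the pure-advection estimate x/v = 102 d).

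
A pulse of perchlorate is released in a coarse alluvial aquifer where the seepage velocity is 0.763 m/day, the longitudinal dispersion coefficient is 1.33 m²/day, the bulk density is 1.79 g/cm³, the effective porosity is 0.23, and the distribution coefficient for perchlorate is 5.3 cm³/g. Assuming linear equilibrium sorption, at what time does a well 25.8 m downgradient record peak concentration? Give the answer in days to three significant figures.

1340 days

Retardation factor R = 1 + ρ_b·K_d/n = 1 + 1.79 × 5.3/0.23 = 42.25.
Sorption retards both mechanisms: v_R = v/R = 0.01806 m/day, D_R = D/R = 0.03148 m²/day.
Peak time from v_R²t² + 2D_R t − x² = 0: t = (√(D_R² + v_R²x²) − D_R)/v_R².
√(D_R² + v_R²x²) = √(0.03148² + 0.01806² × 25.8²) = 0.4670; v_R² = 0.0003262.
t = (0.4670 − 0.03148)/0.0003262 = 1340 days.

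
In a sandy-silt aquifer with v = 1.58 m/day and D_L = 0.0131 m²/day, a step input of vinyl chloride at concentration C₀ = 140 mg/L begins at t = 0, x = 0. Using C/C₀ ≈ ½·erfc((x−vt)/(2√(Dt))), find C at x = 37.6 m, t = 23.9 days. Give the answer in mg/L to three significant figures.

For a continuous step input, C/C₀ ≈ ½·erfc((x−vt)/(2√(Dt))).
vt = 1.58 × 23.9 = 37.762 m and 2√(Dt) = 2√(0.0131 × 23.9) = 1.119 m.
Argument (x−vt)/(2√(Dt)) = (37.6 − 37.762)/1.119 = -0.1448; ½·erfc(-0.1448) = 0.5811.
C = 140 × 0.5811 = 81.4 mg/L.

81.4 mg/L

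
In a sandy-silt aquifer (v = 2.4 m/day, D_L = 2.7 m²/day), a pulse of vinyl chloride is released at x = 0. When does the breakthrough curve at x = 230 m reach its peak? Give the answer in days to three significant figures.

95.4 days

For the 1D instantaneous-source solution, setting ∂C/∂t = 0 at fixed x gives v²t² + 2Dt − x² = 0, so t = (√(D² + v²x²) − D)/v².
√(D² + v²x²) = √(2.7² + 2.4² × 230²) = 552.0; v² = 5.76.
t = (552.0 − 2.7)/5.76 = 95.4 days (vs. the pure-advection estimate x/v = 95.8 d).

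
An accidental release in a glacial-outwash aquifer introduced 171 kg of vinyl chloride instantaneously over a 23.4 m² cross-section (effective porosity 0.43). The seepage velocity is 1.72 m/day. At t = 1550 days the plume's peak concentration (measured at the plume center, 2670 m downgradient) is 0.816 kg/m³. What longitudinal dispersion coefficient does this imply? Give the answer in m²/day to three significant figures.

At the plume center C_max = M/(n_e·A·√(4πDt)), so D = M²/(4πt·(n_e·A·C_max)²).
n_e·A·C_max = 0.43 × 23.4 × 0.816 = 8.211 kg/m.
D = 171²/(4π × 1550 × 8.211²) = 0.0223 m²/day.

0.0223 m²/day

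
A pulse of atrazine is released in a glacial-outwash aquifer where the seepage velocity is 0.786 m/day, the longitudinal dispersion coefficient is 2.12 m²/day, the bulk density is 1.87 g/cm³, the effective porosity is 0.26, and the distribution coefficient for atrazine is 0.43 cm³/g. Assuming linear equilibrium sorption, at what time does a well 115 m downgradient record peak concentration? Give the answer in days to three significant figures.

585 days

Retardation factor R = 1 + ρ_b·K_d/n = 1 + 1.87 × 0.43/0.26 = 4.093.
Sorption retards both mechanisms: v_R = v/R = 0.1920 m/day, D_R = D/R = 0.5180 m²/day.
Peak time from v_R²t² + 2D_R t − x² = 0: t = (√(D_R² + v_R²x²) − D_R)/v_R².
√(D_R² + v_R²x²) = √(0.5180² + 0.1920² × 115²) = 22.09; v_R² = 0.03686.
t = (22.09 − 0.5180)/0.03686 = 585 days.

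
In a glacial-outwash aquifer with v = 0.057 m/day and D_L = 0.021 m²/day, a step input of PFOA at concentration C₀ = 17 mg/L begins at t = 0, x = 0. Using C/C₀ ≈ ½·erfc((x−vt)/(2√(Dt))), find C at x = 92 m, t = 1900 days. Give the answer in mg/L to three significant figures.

16.4 mg/L

For a continuous step input, C/C₀ ≈ ½·erfc((x−vt)/(2√(Dt))).
vt = 0.057 × 1900 = 108.3 m and 2√(Dt) = 2√(0.021 × 1900) = 12.63 m.
Argument (x−vt)/(2√(Dt)) = (92 − 108.3)/12.63 = -1.291; ½·erfc(-1.291) = 0.9661.
C = 17 × 0.9661 = 16.4 mg/L.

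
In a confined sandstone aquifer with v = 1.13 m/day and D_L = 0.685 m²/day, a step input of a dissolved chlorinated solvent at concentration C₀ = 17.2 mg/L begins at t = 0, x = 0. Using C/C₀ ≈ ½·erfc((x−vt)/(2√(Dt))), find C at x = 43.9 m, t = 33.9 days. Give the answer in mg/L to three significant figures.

For a continuous step input, C/C₀ ≈ ½·erfc((x−vt)/(2√(Dt))).
vt = 1.13 × 33.9 = 38.307 m and 2√(Dt) = 2√(0.685 × 33.9) = 9.638 m.
Argument (x−vt)/(2√(Dt)) = (43.9 − 38.307)/9.638 = 0.5803; ½·erfc(0.5803) = 0.2059.
C = 17.2 × 0.2059 = 3.54 mg/L.

3.54 mg/L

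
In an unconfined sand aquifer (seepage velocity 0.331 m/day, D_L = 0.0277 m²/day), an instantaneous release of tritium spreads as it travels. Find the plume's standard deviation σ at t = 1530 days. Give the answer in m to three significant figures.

9.21 m

Dispersive spreading gives a Gaussian with σ² = 2Dt; advection only shifts the center.
σ = √(2 × 0.0277 × 1530) = 9.21 m.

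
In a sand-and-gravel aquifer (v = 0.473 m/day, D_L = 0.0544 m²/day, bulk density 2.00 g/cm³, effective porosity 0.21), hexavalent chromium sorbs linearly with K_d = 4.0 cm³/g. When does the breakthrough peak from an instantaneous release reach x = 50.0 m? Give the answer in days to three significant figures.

Retardation factor R = 1 + ρ_b·K_d/n = 1 + 2.00 × 4.0/0.21 = 39.10.
Sorption retards both mechanisms: v_R = v/R = 0.01210 m/day, D_R = D/R = 0.001391 m²/day.
Peak time from v_R²t² + 2D_R t − x² = 0: t = (√(D_R² + v_R²x²) − D_R)/v_R².
√(D_R² + v_R²x²) = √(0.001391² + 0.01210² × 50.0²) = 0.6050; v_R² = 0.0001464.
t = (0.6050 − 0.001391)/0.0001464 = 4120 days.

4120 days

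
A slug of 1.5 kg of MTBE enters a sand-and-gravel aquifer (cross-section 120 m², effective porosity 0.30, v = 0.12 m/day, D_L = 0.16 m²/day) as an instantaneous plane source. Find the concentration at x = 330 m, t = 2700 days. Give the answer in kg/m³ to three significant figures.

0.000554 kg/m³

For an instantaneous plane source, C(x,t) = M/(n_e·A·√(4πDt)) · exp(−(x−vt)²/(4Dt)), with n_e·A the pore (flow) area.
Plume center vt = 0.12 × 2700 = 324 m, so the well at 330 m is 6 m downgradient of the peak.
√(4πDt) = 73.68 m, giving peak height M/(n_e·A·√(4πDt)) = 1.5/(0.30 × 120 × 73.68) = 0.0005655 kg/m³.
(x−vt)²/(4Dt) = (6)²/(4 × 0.16 × 2700) = 0.02083; exp(−0.02083) = 0.9794.
C = 0.0005655 × 0.9794 = 0.000554 kg/m³.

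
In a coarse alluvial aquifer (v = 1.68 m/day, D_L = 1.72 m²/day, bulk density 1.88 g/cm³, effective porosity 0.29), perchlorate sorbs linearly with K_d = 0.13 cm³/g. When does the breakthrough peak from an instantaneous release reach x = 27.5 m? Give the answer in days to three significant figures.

29.1 days

Retardation factor R = 1 + ρ_b·K_d/n = 1 + 1.88 × 0.13/0.29 = 1.843.
Sorption retards both mechanisms: v_R = v/R = 0.9116 m/day, D_R = D/R = 0.9333 m²/day.
Peak time from v_R²t² + 2D_R t − x² = 0: t = (√(D_R² + v_R²x²) − D_R)/v_R².
√(D_R² + v_R²x²) = √(0.9333² + 0.9116² × 27.5²) = 25.09; v_R² = 0.8310.
t = (25.09 − 0.9333)/0.8310 = 29.1 days.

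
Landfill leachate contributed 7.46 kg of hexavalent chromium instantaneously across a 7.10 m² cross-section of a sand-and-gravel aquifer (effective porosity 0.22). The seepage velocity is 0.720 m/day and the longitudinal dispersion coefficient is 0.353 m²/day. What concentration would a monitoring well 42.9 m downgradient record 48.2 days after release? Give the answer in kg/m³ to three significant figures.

0.122 kg/m³

For an instantaneous plane source, C(x,t) = M/(n_e·A·√(4πDt)) · exp(−(x−vt)²/(4Dt)), with n_e·A the pore (flow) area.
Plume center vt = 0.720 × 48.2 = 34.704 m, so the well at 42.9 m is 8.196 m downgradient of the peak.
√(4πDt) = 14.62 m, giving peak height M/(n_e·A·√(4πDt)) = 7.46/(0.22 × 7.10 × 14.62) = 0.3267 kg/m³.
(x−vt)²/(4Dt) = (8.196)²/(4 × 0.353 × 48.2) = 0.9870; exp(−0.9870) = 0.3727.
C = 0.3267 × 0.3727 = 0.122 kg/m³.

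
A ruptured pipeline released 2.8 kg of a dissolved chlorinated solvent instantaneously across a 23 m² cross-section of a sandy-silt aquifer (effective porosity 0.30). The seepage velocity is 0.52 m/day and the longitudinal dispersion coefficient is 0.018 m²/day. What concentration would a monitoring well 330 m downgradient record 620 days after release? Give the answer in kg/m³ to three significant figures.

For an instantaneous plane source, C(x,t) = M/(n_e·A·√(4πDt)) · exp(−(x−vt)²/(4Dt)), with n_e·A the pore (flow) area.
Plume center vt = 0.52 × 620 = 322.4 m, so the well at 330 m is 7.6 m downgradient of the peak.
√(4πDt) = 11.84 m, giving peak height M/(n_e·A·√(4πDt)) = 2.8/(0.30 × 23 × 11.84) = 0.03427 kg/m³.
(x−vt)²/(4Dt) = (7.6)²/(4 × 0.018 × 620) = 1.294; exp(−1.294) = 0.2742.
C = 0.03427 × 0.2742 = 0.00940 kg/m³.

0.00940 kg/m³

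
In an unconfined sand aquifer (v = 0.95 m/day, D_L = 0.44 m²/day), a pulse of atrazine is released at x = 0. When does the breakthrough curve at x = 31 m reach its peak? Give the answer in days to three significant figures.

32.1 days

For the 1D instantaneous-source solution, setting ∂C/∂t = 0 at fixed x gives v²t² + 2Dt − x² = 0, so t = (√(D² + v²x²) − D)/v².
√(D² + v²x²) = √(0.44² + 0.95² × 31²) = 29.45; v² = 0.9025.
t = (29.45 − 0.44)/0.9025 = 32.1 days (vs. the pure-advection estimate x/v = 32.6 d).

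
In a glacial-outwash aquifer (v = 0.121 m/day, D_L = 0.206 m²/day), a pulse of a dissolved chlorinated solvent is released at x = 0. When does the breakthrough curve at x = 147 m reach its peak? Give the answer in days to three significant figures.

For the 1D instantaneous-source solution, setting ∂C/∂t = 0 at fixed x gives v²t² + 2Dt − x² = 0, so t = (√(D² + v²x²) − D)/v².
√(D² + v²x²) = √(0.206² + 0.121² × 147²) = 17.79; v² = 0.014641.
t = (17.79 − 0.206)/0.014641 = 1200 days (vs. the pure-advection estimate x/v = 1210 d).

1200 days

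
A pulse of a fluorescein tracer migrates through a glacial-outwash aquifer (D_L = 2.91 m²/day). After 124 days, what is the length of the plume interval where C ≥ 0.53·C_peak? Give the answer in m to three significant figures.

60.5 m

The plume is Gaussian with σ = √(2Dt) = √(2 × 2.91 × 124) = 26.86 m.
C/C_peak = exp(−Δx²/(2σ²)) = 0.53 ⇒ Δx = σ·√(−2 ln 0.53) = 26.86 × 1.127 = 30.27 m.
Width = 2Δx = 60.5 m.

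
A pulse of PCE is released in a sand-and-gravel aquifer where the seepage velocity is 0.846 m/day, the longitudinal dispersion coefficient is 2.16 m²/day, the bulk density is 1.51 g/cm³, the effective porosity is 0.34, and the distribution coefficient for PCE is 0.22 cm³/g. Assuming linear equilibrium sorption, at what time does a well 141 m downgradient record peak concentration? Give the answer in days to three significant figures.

Retardation factor R = 1 + ρ_b·K_d/n = 1 + 1.51 × 0.22/0.34 = 1.977.
Sorption retards both mechanisms: v_R = v/R = 0.4279 m/day, D_R = D/R = 1.093 m²/day.
Peak time from v_R²t² + 2D_R t − x² = 0: t = (√(D_R² + v_R²x²) − D_R)/v_R².
√(D_R² + v_R²x²) = √(1.093² + 0.4279² × 141²) = 60.34; v_R² = 0.1831.
t = (60.34 − 1.093)/0.1831 = 324 days.

324 days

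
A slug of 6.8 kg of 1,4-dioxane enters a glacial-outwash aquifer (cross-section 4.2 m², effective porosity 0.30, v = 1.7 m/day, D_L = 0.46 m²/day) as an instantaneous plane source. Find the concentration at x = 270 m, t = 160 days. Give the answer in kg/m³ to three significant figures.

For an instantaneous plane source, C(x,t) = M/(n_e·A·√(4πDt)) · exp(−(x−vt)²/(4Dt)), with n_e·A the pore (flow) area.
Plume center vt = 1.7 × 160 = 272 m, so the well at 270 m is 2 m upgradient of the peak.
√(4πDt) = 30.41 m, giving peak height M/(n_e·A·√(4πDt)) = 6.8/(0.30 × 4.2 × 30.41) = 0.1775 kg/m³.
(x−vt)²/(4Dt) = (-2)²/(4 × 0.46 × 160) = 0.01359; exp(−0.01359) = 0.9865.
C = 0.1775 × 0.9865 = 0.175 kg/m³.

0.175 kg/m³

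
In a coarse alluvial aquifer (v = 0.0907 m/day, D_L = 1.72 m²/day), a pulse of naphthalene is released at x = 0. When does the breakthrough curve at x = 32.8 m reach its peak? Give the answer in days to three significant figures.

209 days

For the 1D instantaneous-source solution, setting ∂C/∂t = 0 at fixed x gives v²t² + 2Dt − x² = 0, so t = (√(D² + v²x²) − D)/v².
√(D² + v²x²) = √(1.72² + 0.0907² × 32.8²) = 3.436; v² = 0.00822649.
t = (3.436 − 1.72)/0.00822649 = 209 days (vs. the pure-advection estimate x/v = 362 d).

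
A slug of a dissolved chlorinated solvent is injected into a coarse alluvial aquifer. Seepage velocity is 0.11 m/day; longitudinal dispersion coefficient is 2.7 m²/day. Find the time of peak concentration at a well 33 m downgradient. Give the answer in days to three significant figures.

For the 1D instantaneous-source solution, setting ∂C/∂t = 0 at fixed x gives v²t² + 2Dt − x² = 0, so t = (√(D² + v²x²) − D)/v².
√(D² + v²x²) = √(2.7² + 0.11² × 33²) = 4.524; v² = 0.0121.
t = (4.524 − 2.7)/0.0121 = 151 days (vs. the pure-advection estimate x/v = 300 d).

151 days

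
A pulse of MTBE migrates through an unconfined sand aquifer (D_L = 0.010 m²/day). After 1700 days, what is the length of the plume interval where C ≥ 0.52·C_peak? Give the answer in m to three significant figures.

13.3 m

The plume is Gaussian with σ = √(2Dt) = √(2 × 0.010 × 1700) = 5.831 m.
C/C_peak = exp(−Δx²/(2σ²)) = 0.52 ⇒ Δx = σ·√(−2 ln 0.52) = 5.831 × 1.144 = 6.671 m.
Width = 2Δx = 13.3 m.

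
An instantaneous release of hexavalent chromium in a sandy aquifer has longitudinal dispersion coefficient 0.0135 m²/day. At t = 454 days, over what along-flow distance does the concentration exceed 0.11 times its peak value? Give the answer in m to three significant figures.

14.7 m

The plume is Gaussian with σ = √(2Dt) = √(2 × 0.0135 × 454) = 3.501 m.
C/C_peak = exp(−Δx²/(2σ²)) = 0.11 ⇒ Δx = σ·√(−2 ln 0.11) = 3.501 × 2.101 = 7.356 m.
Width = 2Δx = 14.7 m.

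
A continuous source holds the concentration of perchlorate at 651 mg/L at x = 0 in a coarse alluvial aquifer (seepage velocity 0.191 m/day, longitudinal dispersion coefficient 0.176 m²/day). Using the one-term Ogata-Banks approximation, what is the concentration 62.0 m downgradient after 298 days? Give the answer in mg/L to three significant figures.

For a continuous step input, C/C₀ ≈ ½·erfc((x−vt)/(2√(Dt))).
vt = 0.191 × 298 = 56.918 m and 2√(Dt) = 2√(0.176 × 298) = 14.48 m.
Argument (x−vt)/(2√(Dt)) = (62.0 − 56.918)/14.48 = 0.3510; ½·erfc(0.3510) = 0.3098.
C = 651 × 0.3098 = 202 mg/L.

202 mg/L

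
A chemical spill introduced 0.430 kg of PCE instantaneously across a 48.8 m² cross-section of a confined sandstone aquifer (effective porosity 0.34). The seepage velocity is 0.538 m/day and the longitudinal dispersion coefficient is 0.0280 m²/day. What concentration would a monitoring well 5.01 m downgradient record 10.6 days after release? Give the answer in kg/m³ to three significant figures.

0.00896 kg/m³

For an instantaneous plane source, C(x,t) = M/(n_e·A·√(4πDt)) · exp(−(x−vt)²/(4Dt)), with n_e·A the pore (flow) area.
Plume center vt = 0.538 × 10.6 = 5.7028 m, so the well at 5.01 m is 0.6928 m upgradient of the peak.
√(4πDt) = 1.931 m, giving peak height M/(n_e·A·√(4πDt)) = 0.430/(0.34 × 48.8 × 1.931) = 0.01342 kg/m³.
(x−vt)²/(4Dt) = (-0.6928)²/(4 × 0.0280 × 10.6) = 0.4043; exp(−0.4043) = 0.6674.
C = 0.01342 × 0.6674 = 0.00896 kg/m³.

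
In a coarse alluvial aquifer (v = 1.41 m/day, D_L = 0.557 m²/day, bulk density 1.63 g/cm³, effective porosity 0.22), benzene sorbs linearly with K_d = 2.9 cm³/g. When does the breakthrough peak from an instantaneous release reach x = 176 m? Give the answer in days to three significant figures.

Retardation factor R = 1 + ρ_b·K_d/n = 1 + 1.63 × 2.9/0.22 = 22.49.
Sorption retards both mechanisms: v_R = v/R = 0.06269 m/day, D_R = D/R = 0.02477 m²/day.
Peak time from v_R²t² + 2D_R t − x² = 0: t = (√(D_R² + v_R²x²) − D_R)/v_R².
√(D_R² + v_R²x²) = √(0.02477² + 0.06269² × 176²) = 11.03; v_R² = 0.003930.
t = (11.03 − 0.02477)/0.003930 = 2800 days.

2800 days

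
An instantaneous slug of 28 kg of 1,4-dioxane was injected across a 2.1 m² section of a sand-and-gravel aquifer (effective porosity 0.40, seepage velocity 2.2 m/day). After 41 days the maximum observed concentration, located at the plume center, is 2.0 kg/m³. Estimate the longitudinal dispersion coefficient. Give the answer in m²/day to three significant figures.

At the plume center C_max = M/(n_e·A·√(4πDt)), so D = M²/(4πt·(n_e·A·C_max)²).
n_e·A·C_max = 0.40 × 2.1 × 2.0 = 1.680 kg/m.
D = 28²/(4π × 41 × 1.680²) = 0.539 m²/day.

0.539 m²/day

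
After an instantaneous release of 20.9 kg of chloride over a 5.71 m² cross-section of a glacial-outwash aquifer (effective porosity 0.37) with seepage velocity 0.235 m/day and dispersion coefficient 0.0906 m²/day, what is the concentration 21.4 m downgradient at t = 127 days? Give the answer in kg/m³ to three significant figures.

0.175 kg/m³

For an instantaneous plane source, C(x,t) = M/(n_e·A·√(4πDt)) · exp(−(x−vt)²/(4Dt)), with n_e·A the pore (flow) area.
Plume center vt = 0.235 × 127 = 29.845 m, so the well at 21.4 m is 8.445 m upgradient of the peak.
√(4πDt) = 12.02 m, giving peak height M/(n_e·A·√(4πDt)) = 20.9/(0.37 × 5.71 × 12.02) = 0.8230 kg/m³.
(x−vt)²/(4Dt) = (-8.445)²/(4 × 0.0906 × 127) = 1.550; exp(−1.550) = 0.2122.
C = 0.8230 × 0.2122 = 0.175 kg/m³.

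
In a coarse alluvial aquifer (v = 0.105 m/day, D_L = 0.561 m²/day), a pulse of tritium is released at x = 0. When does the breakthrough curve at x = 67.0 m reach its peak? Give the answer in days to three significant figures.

For the 1D instantaneous-source solution, setting ∂C/∂t = 0 at fixed x gives v²t² + 2Dt − x² = 0, so t = (√(D² + v²x²) − D)/v².
√(D² + v²x²) = √(0.561² + 0.105² × 67.0²) = 7.057; v² = 0.011025.
t = (7.057 − 0.561)/0.011025 = 589 days (vs. the pure-advection estimate x/v = 638 d).

589 days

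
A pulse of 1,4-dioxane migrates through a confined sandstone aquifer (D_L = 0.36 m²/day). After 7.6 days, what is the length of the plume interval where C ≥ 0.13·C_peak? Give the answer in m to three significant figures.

9.45 m

The plume is Gaussian with σ = √(2Dt) = √(2 × 0.36 × 7.6) = 2.339 m.
C/C_peak = exp(−Δx²/(2σ²)) = 0.13 ⇒ Δx = σ·√(−2 ln 0.13) = 2.339 × 2.020 = 4.725 m.
Width = 2Δx = 9.45 m.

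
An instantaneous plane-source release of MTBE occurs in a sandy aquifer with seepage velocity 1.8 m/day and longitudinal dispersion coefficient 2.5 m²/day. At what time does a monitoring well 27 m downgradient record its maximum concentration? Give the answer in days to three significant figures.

14.2 days

For the 1D instantaneous-source solution, setting ∂C/∂t = 0 at fixed x gives v²t² + 2Dt − x² = 0, so t = (√(D² + v²x²) − D)/v².
√(D² + v²x²) = √(2.5² + 1.8² × 27²) = 48.66; v² = 3.24.
t = (48.66 − 2.5)/3.24 = 14.2 days (vs. the pure-advection estimate x/v = 15.0 d).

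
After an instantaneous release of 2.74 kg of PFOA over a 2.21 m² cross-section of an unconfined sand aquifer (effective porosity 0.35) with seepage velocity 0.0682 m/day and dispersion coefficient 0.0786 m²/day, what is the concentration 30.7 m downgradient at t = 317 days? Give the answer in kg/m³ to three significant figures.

0.0875 kg/m³

For an instantaneous plane source, C(x,t) = M/(n_e·A·√(4πDt)) · exp(−(x−vt)²/(4Dt)), with n_e·A the pore (flow) area.
Plume center vt = 0.0682 × 317 = 21.6194 m, so the well at 30.7 m is 9.0806 m downgradient of the peak.
√(4πDt) = 17.69 m, giving peak height M/(n_e·A·√(4πDt)) = 2.74/(0.35 × 2.21 × 17.69) = 0.2002 kg/m³.
(x−vt)²/(4Dt) = (9.0806)²/(4 × 0.0786 × 317) = 0.8273; exp(−0.8273) = 0.4372.
C = 0.2002 × 0.4372 = 0.0875 kg/m³.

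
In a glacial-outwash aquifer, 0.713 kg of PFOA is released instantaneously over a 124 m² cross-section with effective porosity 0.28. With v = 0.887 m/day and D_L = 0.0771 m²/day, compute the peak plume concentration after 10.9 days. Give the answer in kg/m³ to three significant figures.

The peak of an instantaneous 1D plume sits at x = vt; there the Gaussian factor is 1 and C_max = M/(n_e·A·√(4πDt)), where n_e·A is the pore area the mass is dissolved in.
√(4πDt) = √(4π × 0.0771 × 10.9) = 3.250 m, so C_max = 0.713/(0.28 × 124 × 3.250) = 0.00632 kg/m³.

0.00632 kg/m³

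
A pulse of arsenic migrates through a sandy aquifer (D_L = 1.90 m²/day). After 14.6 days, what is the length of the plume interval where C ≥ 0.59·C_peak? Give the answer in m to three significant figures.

The plume is Gaussian with σ = √(2Dt) = √(2 × 1.90 × 14.6) = 7.448 m.
C/C_peak = exp(−Δx²/(2σ²)) = 0.59 ⇒ Δx = σ·√(−2 ln 0.59) = 7.448 × 1.027 = 7.649 m.
Width = 2Δx = 15.3 m.

15.3 m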